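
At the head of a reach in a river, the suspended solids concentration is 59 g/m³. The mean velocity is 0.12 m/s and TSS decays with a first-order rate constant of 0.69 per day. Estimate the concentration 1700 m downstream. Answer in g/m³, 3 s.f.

52.7 g/m³

Travel time t = 1700 m / 0.12 m/s = 1700/0.12 = 1.417e+04 s = 0.164 d.
First-order decay: C = 59·exp(−0.69·0.164) = 59·0.893 = 52.69 g/m³.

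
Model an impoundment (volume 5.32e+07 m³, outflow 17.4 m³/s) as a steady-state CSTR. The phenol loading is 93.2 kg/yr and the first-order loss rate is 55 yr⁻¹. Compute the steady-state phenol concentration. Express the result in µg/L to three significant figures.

0.0268 µg/L

Outflow Q = 17.4 m³/s × 3.156e+07 s/yr = 5.491e+08 m³/yr.
Steady-state CSTR mass balance: W = Q·C + k·V·C, so C = W/(Q + kV).
Q + kV = 5.491e+08 + 55·5.32e+07 = 3.475e+09 m³/yr.
C = 93.2/3.475e+09 = 2.682e-08 kg/m³ = 2.682e-05 mg/L = 0.02682 µg/L.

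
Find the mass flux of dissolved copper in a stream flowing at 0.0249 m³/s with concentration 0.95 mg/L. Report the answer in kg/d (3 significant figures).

Mass flux = Q·C = 0.0249 m³/s × 0.95 g/m³ = 0.02365 g/s.
= 0.02365 g/s × 86.4 = 2.044 kg/d.

2.04 kg/d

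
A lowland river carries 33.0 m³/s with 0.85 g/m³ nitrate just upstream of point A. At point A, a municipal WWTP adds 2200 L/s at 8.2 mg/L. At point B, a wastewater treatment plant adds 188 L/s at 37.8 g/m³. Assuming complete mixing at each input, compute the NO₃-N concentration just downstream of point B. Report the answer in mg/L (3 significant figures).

2200 L/s = 2.2 m³/s.
After input A: C = (33·0.85 + 2.2·8.2) / 35.2 = 1.309 mg/L.
188 L/s = 0.188 m³/s.
After input B: C = (35.2·1.309 + 0.188·37.8) / 35.39 = 1.503 mg/L.

1.50 mg/L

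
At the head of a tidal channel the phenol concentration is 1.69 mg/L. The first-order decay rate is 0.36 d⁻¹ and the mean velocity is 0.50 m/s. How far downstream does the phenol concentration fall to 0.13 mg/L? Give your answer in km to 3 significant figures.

From C = C₀·e^(−kt), t = ln(C₀/C)/k = ln(1.69/0.13)/0.36 = 2.565/0.36 = 7.125 d.
Distance = v·t = 0.50 m/s × 6.156e+05 s = 3.078e+05 m = 307.8 km.

308 km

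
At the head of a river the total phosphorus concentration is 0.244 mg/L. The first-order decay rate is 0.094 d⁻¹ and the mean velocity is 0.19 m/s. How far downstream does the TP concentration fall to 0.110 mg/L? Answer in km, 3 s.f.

From C = C₀·e^(−kt), t = ln(C₀/C)/k = ln(0.244/0.110)/0.094 = 0.7967/0.094 = 8.475 d.
Distance = v·t = 0.19 m/s × 7.323e+05 s = 1.391e+05 m = 139.1 km.

139 km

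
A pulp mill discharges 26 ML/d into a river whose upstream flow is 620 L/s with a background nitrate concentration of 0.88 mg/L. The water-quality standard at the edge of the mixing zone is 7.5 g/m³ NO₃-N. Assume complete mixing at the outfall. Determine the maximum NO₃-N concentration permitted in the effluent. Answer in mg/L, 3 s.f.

21.1 mg/L

26 ML/d = 0.3009 m³/s.
620 L/s = 0.62 m³/s.
Mass balance: 7.5·0.9209 = 0.3009·Cₑ + 0.62·0.88.
Cₑ = (6.907 − 0.5456) / 0.3009 = 21.14 mg/L.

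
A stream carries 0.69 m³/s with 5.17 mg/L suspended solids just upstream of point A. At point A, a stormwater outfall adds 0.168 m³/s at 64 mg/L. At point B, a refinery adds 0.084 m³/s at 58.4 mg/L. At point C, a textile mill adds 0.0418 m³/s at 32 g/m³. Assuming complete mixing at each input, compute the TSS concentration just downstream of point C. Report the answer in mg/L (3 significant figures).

After input A: C = (0.69·5.17 + 0.168·64) / 0.858 = 16.69 mg/L.
After input B: C = (0.858·16.69 + 0.084·58.4) / 0.942 = 20.41 mg/L.
After input C: C = (0.942·20.41 + 0.0418·32) / 0.9838 = 20.9 mg/L.

20.9 mg/L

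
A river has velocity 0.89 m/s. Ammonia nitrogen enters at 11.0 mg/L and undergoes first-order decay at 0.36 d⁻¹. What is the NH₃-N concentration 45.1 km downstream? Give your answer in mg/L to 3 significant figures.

Travel time t = 45.1 km / 0.89 m/s = 4.51e+04/0.89 = 5.067e+04 s = 0.5865 d.
First-order decay: C = 11.0·exp(−0.36·0.5865) = 11.0·0.8097 = 8.906 mg/L.

8.91 mg/L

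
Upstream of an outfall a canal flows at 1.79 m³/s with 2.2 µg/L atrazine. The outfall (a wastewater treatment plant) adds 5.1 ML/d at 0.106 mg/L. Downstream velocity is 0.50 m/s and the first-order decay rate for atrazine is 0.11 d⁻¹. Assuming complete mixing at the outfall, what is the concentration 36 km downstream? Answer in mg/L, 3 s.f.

5.1 ML/d = 0.05903 m³/s.
2.2 µg/L = 0.0022 mg/L.
After complete mixing, C₀ = (0.05903·0.106 + 1.79·0.0022) / 1.849 = 0.005514 mg/L.
Travel time t = 3.6e+04 m / 0.50 m/s = 7.2e+04 s = 0.8333 d.
C = 0.005514·exp(−0.11·0.8333) = 0.005514·0.9124 = 0.005031 mg/L.

0.00503 mg/L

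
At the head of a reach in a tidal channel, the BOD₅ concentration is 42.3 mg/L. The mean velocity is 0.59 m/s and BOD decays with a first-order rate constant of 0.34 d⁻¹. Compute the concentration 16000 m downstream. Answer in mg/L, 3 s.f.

Travel time t = 16000 m / 0.59 m/s = 1.6e+04/0.59 = 2.712e+04 s = 0.3139 d.
First-order decay: C = 42.3·exp(−0.34·0.3139) = 42.3·0.8988 = 38.02 mg/L.

38.0 mg/L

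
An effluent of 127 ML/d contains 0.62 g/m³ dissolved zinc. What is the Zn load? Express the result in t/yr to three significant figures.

28.8 t/yr

127 ML/d = 1.47 m³/s.
Mass flux = Q·C = 1.47 m³/s × 0.62 g/m³ = 0.9113 g/s.
= 0.9113 g/s × 31.56 = 28.76 t/yr.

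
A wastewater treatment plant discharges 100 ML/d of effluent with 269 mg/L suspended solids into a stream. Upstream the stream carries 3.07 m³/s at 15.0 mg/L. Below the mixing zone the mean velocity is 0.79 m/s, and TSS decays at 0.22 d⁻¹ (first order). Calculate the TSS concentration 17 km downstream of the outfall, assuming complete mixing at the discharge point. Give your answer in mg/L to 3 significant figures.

80.0 mg/L

100 ML/d = 1.157 m³/s.
After complete mixing, C₀ = (1.157·269 + 3.07·15) / 4.227 = 84.54 mg/L.
Travel time t = 1.7e+04 m / 0.79 m/s = 2.152e+04 s = 0.2491 d.
C = 84.54·exp(−0.22·0.2491) = 84.54·0.9467 = 80.03 mg/L.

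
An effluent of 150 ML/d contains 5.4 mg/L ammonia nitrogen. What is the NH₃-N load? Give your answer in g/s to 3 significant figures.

150 ML/d = 1.736 m³/s.
Mass flux = Q·C = 1.736 m³/s × 5.4 g/m³ = 9.375 g/s.

9.38 g/s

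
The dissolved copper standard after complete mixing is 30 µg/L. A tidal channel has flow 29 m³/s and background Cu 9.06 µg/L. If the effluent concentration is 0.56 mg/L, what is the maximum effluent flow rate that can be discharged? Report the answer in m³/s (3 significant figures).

1.15 m³/s

9.06 µg/L = 0.00906 mg/L.
30 µg/L = 0.03 mg/L.
Mass balance at complete mixing: C_std·(Q_w + Q_r) = Q_w·C_e + Q_r·C_b.
Rearranging, Q_w = Q_r·(C_std − C_b)/(C_e − C_std) = 29·(0.03 − 0.00906) / (0.56 − 0.03) = 1.146 m³/s.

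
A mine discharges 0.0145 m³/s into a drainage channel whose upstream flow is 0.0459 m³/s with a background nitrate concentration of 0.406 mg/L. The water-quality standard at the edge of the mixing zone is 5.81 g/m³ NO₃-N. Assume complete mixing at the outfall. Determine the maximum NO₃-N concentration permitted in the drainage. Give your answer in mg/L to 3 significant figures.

22.9 mg/L

Mass balance: 5.81·0.0604 = 0.0145·Cₑ + 0.0459·0.406.
Cₑ = (0.3509 − 0.01864) / 0.0145 = 22.92 mg/L.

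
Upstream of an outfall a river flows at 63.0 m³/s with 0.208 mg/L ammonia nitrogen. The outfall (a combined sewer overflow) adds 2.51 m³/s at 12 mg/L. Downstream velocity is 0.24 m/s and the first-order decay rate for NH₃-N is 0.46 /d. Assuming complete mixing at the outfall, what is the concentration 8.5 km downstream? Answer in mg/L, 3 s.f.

After complete mixing, C₀ = (2.51·12 + 63·0.208) / 65.51 = 0.6598 mg/L.
Travel time t = 8500 m / 0.24 m/s = 3.542e+04 s = 0.4099 d.
C = 0.6598·exp(−0.46·0.4099) = 0.6598·0.8282 = 0.5464 mg/L.

0.546 mg/L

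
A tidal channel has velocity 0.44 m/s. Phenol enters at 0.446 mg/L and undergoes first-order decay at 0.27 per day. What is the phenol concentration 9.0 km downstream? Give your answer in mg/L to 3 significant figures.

0.418 mg/L

Travel time t = 9.0 km / 0.44 m/s = 9000/0.44 = 2.045e+04 s = 0.2367 d.
First-order decay: C = 0.446·exp(−0.27·0.2367) = 0.446·0.9381 = 0.4184 mg/L.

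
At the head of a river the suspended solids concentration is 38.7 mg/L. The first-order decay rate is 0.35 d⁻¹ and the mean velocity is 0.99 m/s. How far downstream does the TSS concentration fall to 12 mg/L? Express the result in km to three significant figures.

From C = C₀·e^(−kt), t = ln(C₀/C)/k = ln(38.7/12)/0.35 = 1.171/0.35 = 3.346 d.
Distance = v·t = 0.99 m/s × 2.891e+05 s = 2.862e+05 m = 286.2 km.

286 km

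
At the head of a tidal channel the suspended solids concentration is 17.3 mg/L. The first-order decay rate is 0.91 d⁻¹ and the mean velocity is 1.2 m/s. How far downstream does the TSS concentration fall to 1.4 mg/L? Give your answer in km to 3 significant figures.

286 km

From C = C₀·e^(−kt), t = ln(C₀/C)/k = ln(17.3/1.4)/0.91 = 2.514/0.91 = 2.763 d.
Distance = v·t = 1.2 m/s × 2.387e+05 s = 2.865e+05 m = 286.5 km.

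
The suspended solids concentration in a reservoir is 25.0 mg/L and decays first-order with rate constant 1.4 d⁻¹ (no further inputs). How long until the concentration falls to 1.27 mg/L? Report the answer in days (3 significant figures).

2.13 d

t = ln(C₀/C)/k = ln(25.0/1.27)/1.4 = 2.98/1.4 = 2.128 d.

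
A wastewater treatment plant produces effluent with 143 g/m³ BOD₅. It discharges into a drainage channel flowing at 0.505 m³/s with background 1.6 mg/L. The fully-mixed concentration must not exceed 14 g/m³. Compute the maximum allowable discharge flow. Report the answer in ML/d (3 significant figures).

4.19 ML/d

Mass balance at complete mixing: C_std·(Q_w + Q_r) = Q_w·C_e + Q_r·C_b.
Rearranging, Q_w = Q_r·(C_std − C_b)/(C_e − C_std) = 0.505·(14 − 1.6) / (143 − 14) = 0.04854 m³/s.
= 4.194 ML/d.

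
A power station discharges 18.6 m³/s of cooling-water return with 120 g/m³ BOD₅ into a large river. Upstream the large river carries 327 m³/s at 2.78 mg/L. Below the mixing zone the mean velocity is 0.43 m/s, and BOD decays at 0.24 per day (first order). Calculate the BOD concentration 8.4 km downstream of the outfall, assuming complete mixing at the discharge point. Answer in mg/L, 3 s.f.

After complete mixing, C₀ = (18.6·120 + 327·2.78) / 345.6 = 9.089 mg/L.
Travel time t = 8400 m / 0.43 m/s = 1.953e+04 s = 0.2261 d.
C = 9.089·exp(−0.24·0.2261) = 9.089·0.9472 = 8.609 mg/L.

8.61 mg/L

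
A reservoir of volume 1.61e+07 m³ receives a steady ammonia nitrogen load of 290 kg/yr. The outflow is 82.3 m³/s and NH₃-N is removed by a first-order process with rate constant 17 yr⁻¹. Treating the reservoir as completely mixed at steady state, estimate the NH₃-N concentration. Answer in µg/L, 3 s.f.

Outflow Q = 82.3 m³/s × 3.156e+07 s/yr = 2.597e+09 m³/yr.
Steady-state CSTR mass balance: W = Q·C + k·V·C, so C = W/(Q + kV).
Q + kV = 2.597e+09 + 17·1.61e+07 = 2.871e+09 m³/yr.
C = 290/2.871e+09 = 1.01e-07 kg/m³ = 0.000101 mg/L = 0.101 µg/L.

0.101 µg/L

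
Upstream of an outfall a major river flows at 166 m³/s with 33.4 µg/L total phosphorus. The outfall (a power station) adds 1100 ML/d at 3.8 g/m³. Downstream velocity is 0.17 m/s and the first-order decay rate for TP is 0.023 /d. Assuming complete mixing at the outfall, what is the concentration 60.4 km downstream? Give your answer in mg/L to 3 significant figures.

1100 ML/d = 12.73 m³/s.
33.4 µg/L = 0.0334 mg/L.
After complete mixing, C₀ = (12.73·3.8 + 166·0.0334) / 178.7 = 0.3017 mg/L.
Travel time t = 6.04e+04 m / 0.17 m/s = 3.553e+05 s = 4.112 d.
C = 0.3017·exp(−0.023·4.112) = 0.3017·0.9098 = 0.2745 mg/L.

0.274 mg/L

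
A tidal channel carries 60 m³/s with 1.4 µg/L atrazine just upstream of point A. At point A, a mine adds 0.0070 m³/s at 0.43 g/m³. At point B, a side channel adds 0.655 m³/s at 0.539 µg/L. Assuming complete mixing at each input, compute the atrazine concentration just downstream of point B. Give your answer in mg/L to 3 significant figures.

1.4 µg/L = 0.0014 mg/L.
After input A: C = (60·0.0014 + 0.007·0.43) / 60.01 = 0.00145 mg/L.
0.539 µg/L = 0.000539 mg/L.
After input B: C = (60.01·0.00145 + 0.655·0.000539) / 60.66 = 0.00144 mg/L.

0.00144 mg/L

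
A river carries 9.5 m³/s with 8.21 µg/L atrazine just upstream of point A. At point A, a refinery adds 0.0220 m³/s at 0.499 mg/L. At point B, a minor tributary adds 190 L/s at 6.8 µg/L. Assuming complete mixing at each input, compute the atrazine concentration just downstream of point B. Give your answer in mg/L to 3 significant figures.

0.00929 mg/L

8.21 µg/L = 0.00821 mg/L.
After input A: C = (9.5·0.00821 + 0.022·0.499) / 9.522 = 0.009344 mg/L.
190 L/s = 0.19 m³/s.
6.8 µg/L = 0.0068 mg/L.
After input B: C = (9.522·0.009344 + 0.19·0.0068) / 9.712 = 0.009294 mg/L.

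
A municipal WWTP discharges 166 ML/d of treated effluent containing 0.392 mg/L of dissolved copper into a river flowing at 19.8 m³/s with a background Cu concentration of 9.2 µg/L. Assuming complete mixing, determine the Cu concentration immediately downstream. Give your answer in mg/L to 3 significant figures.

0.0431 mg/L

166 ML/d = 1.921 m³/s.
9.2 µg/L = 0.0092 mg/L.
Flow-weighted mixing gives C = (1.921·0.392 + 19.8·0.0092) / (1.921 + 19.8) = 0.9353/21.72 = 0.04306 mg/L.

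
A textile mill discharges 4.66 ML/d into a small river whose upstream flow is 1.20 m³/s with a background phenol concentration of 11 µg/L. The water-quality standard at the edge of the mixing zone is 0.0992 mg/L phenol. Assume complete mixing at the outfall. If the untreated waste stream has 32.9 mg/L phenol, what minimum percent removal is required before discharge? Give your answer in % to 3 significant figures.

4.66 ML/d = 0.05394 m³/s.
11 µg/L = 0.011 mg/L.
Mass balance: 0.0992·1.254 = 0.05394·Cₑ + 1.2·0.011.
Cₑ = (0.1244 − 0.0132) / 0.05394 = 2.062 mg/L.
Required removal = 1 − 2.062/32.9 = 93.73 %.

93.7 %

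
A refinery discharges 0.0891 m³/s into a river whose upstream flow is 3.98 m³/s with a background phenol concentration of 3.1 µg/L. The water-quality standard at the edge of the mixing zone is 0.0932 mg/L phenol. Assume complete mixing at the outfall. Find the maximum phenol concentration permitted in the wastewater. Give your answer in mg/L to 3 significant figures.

3.1 µg/L = 0.0031 mg/L.
Mass balance: 0.0932·4.069 = 0.0891·Cₑ + 3.98·0.0031.
Cₑ = (0.3792 − 0.01234) / 0.0891 = 4.118 mg/L.

4.12 mg/L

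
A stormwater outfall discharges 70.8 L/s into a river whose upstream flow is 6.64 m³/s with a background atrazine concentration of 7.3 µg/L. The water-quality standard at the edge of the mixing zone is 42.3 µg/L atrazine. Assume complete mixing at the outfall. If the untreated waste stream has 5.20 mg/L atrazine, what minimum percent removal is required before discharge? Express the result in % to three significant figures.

36.1 %

70.8 L/s = 0.0708 m³/s.
7.3 µg/L = 0.0073 mg/L.
42.3 µg/L = 0.0423 mg/L.
Mass balance: 0.0423·6.711 = 0.0708·Cₑ + 6.64·0.0073.
Cₑ = (0.2839 − 0.04847) / 0.0708 = 3.325 mg/L.
Required removal = 1 − 3.325/5.20 = 36.06 %.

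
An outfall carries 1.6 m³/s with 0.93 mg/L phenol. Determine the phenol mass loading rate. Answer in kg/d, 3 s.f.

129 kg/d

Mass flux = Q·C = 1.6 m³/s × 0.93 g/m³ = 1.488 g/s.
= 1.488 g/s × 86.4 = 128.6 kg/d.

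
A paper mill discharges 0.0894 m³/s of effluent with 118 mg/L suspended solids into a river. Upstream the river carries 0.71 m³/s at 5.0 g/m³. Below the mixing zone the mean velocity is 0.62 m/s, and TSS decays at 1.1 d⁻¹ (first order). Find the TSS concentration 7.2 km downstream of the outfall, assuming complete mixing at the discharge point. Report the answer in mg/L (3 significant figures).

After complete mixing, C₀ = (0.0894·118 + 0.71·5) / 0.7994 = 17.64 mg/L.
Travel time t = 7200 m / 0.62 m/s = 1.161e+04 s = 0.1344 d.
C = 17.64·exp(−1.1·0.1344) = 17.64·0.8626 = 15.21 mg/L.

15.2 mg/L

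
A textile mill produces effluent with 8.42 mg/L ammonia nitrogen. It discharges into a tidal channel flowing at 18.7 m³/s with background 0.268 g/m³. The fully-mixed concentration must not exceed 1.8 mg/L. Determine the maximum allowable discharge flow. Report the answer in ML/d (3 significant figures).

Mass balance at complete mixing: C_std·(Q_w + Q_r) = Q_w·C_e + Q_r·C_b.
Rearranging, Q_w = Q_r·(C_std − C_b)/(C_e − C_std) = 18.7·(1.8 − 0.268) / (8.42 − 1.8) = 4.328 m³/s.
= 373.9 ML/d.

374 ML/d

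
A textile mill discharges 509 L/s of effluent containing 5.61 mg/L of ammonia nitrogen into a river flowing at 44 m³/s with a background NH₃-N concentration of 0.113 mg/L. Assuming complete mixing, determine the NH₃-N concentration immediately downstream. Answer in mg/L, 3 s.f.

509 L/s = 0.509 m³/s.
Flow-weighted mixing gives C = (0.509·5.61 + 44·0.113) / (0.509 + 44) = 7.827/44.51 = 0.1759 mg/L.

0.176 mg/L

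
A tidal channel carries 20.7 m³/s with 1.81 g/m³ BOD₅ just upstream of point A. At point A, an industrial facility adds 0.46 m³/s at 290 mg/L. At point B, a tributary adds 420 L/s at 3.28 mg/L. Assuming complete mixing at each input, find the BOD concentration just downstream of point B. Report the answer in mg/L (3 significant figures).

After input A: C = (20.7·1.81 + 0.46·290) / 21.16 = 8.075 mg/L.
420 L/s = 0.42 m³/s.
After input B: C = (21.16·8.075 + 0.42·3.28) / 21.58 = 7.982 mg/L.

7.98 mg/L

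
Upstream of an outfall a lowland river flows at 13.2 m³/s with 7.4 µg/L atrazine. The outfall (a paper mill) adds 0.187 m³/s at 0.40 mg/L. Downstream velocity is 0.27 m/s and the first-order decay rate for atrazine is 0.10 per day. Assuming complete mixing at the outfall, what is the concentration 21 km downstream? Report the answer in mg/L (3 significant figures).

0.0118 mg/L

7.4 µg/L = 0.0074 mg/L.
After complete mixing, C₀ = (0.187·0.4 + 13.2·0.0074) / 13.39 = 0.01288 mg/L.
Travel time t = 2.1e+04 m / 0.27 m/s = 7.778e+04 s = 0.9002 d.
C = 0.01288·exp(−0.10·0.9002) = 0.01288·0.9139 = 0.01177 mg/L.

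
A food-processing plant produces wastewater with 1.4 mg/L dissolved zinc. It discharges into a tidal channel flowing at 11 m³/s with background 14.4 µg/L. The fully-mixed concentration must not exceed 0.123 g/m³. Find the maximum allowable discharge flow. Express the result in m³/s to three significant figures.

0.935 m³/s

14.4 µg/L = 0.0144 mg/L.
Mass balance at complete mixing: C_std·(Q_w + Q_r) = Q_w·C_e + Q_r·C_b.
Rearranging, Q_w = Q_r·(C_std − C_b)/(C_e − C_std) = 11·(0.123 − 0.0144) / (1.4 − 0.123) = 0.9355 m³/s.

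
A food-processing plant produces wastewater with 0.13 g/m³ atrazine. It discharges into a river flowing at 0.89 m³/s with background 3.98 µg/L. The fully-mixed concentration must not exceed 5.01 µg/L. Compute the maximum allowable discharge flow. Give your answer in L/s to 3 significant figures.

7.33 L/s

3.98 µg/L = 0.00398 mg/L.
5.01 µg/L = 0.00501 mg/L.
Mass balance at complete mixing: C_std·(Q_w + Q_r) = Q_w·C_e + Q_r·C_b.
Rearranging, Q_w = Q_r·(C_std − C_b)/(C_e − C_std) = 0.89·(0.00501 − 0.00398) / (0.13 − 0.00501) = 0.007334 m³/s.
= 7.334 L/s.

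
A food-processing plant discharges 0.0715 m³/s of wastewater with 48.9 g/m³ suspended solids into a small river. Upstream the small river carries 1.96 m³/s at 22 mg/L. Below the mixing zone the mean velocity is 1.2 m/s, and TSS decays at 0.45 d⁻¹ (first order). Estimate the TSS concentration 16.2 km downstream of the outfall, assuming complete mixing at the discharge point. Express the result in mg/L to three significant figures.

After complete mixing, C₀ = (0.0715·48.9 + 1.96·22) / 2.031 = 22.95 mg/L.
Travel time t = 1.62e+04 m / 1.2 m/s = 1.35e+04 s = 0.1562 d.
C = 22.95·exp(−0.45·0.1562) = 22.95·0.9321 = 21.39 mg/L.

21.4 mg/L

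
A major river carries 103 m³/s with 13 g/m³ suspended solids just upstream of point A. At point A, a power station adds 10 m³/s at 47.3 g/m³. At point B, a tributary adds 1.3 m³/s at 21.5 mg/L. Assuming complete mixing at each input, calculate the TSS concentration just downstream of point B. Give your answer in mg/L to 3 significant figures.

After input A: C = (103·13 + 10·47.3) / 113 = 16.04 mg/L.
After input B: C = (113·16.04 + 1.3·21.5) / 114.3 = 16.1 mg/L.

16.1 mg/L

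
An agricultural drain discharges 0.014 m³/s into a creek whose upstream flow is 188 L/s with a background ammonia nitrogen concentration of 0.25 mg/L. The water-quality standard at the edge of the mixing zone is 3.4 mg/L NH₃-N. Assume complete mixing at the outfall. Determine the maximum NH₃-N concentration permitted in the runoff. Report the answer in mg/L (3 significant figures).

45.7 mg/L

188 L/s = 0.188 m³/s.
Mass balance: 3.4·0.202 = 0.014·Cₑ + 0.188·0.25.
Cₑ = (0.6868 − 0.047) / 0.014 = 45.7 mg/L.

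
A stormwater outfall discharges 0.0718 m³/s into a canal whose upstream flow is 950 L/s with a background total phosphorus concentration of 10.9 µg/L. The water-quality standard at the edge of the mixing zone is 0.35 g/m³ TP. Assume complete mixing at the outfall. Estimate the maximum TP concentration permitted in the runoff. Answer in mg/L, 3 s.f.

950 L/s = 0.95 m³/s.
10.9 µg/L = 0.0109 mg/L.
Mass balance: 0.35·1.022 = 0.0718·Cₑ + 0.95·0.0109.
Cₑ = (0.3576 − 0.01036) / 0.0718 = 4.837 mg/L.

4.84 mg/L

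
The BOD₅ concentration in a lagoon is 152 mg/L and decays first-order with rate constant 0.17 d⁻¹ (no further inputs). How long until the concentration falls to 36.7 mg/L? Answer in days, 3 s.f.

t = ln(C₀/C)/k = ln(152/36.7)/0.17 = 1.421/0.17 = 8.359 d.

8.36 d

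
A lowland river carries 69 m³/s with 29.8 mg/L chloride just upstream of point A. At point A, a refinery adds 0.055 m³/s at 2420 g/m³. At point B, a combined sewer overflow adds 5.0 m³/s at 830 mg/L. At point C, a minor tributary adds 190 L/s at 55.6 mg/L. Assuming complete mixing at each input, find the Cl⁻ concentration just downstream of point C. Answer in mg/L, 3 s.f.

After input A: C = (69·29.8 + 0.055·2420) / 69.06 = 31.7 mg/L.
After input B: C = (69.06·31.7 + 5·830) / 74.06 = 85.6 mg/L.
190 L/s = 0.19 m³/s.
After input C: C = (74.06·85.6 + 0.19·55.6) / 74.25 = 85.53 mg/L.

85.5 mg/L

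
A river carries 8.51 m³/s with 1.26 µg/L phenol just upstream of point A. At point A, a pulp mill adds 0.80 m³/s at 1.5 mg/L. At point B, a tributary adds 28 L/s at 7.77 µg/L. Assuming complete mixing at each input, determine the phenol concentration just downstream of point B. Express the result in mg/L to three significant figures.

0.130 mg/L

1.26 µg/L = 0.00126 mg/L.
After input A: C = (8.51·0.00126 + 0.8·1.5) / 9.31 = 0.13 mg/L.
28 L/s = 0.028 m³/s.
7.77 µg/L = 0.00777 mg/L.
After input B: C = (9.31·0.13 + 0.028·0.00777) / 9.338 = 0.1297 mg/L.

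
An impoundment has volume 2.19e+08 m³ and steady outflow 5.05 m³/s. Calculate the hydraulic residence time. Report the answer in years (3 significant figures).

Q = 5.05 m³/s × 3.156e+07 s/yr = 1.594e+08 m³/yr.
Hydraulic residence time τ = V/Q = 2.19e+08/1.594e+08 = 1.374 yr.

1.37 yr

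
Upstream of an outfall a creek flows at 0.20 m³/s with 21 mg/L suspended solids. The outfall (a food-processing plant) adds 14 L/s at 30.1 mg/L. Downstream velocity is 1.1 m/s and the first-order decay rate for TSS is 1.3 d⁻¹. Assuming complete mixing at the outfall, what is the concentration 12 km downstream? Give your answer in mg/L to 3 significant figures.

18.3 mg/L

14 L/s = 0.014 m³/s.
After complete mixing, C₀ = (0.014·30.1 + 0.2·21) / 0.214 = 21.6 mg/L.
Travel time t = 1.2e+04 m / 1.1 m/s = 1.091e+04 s = 0.1263 d.
C = 21.6·exp(−1.3·0.1263) = 21.6·0.8486 = 18.33 mg/L.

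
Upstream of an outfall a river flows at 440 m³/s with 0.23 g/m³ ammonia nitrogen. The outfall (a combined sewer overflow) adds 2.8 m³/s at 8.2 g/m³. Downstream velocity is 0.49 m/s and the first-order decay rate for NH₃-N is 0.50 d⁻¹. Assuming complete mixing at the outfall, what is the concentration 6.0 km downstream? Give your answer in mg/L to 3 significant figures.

0.261 mg/L

After complete mixing, C₀ = (2.8·8.2 + 440·0.23) / 442.8 = 0.2804 mg/L.
Travel time t = 6000 m / 0.49 m/s = 1.224e+04 s = 0.1417 d.
C = 0.2804·exp(−0.50·0.1417) = 0.2804·0.9316 = 0.2612 mg/L.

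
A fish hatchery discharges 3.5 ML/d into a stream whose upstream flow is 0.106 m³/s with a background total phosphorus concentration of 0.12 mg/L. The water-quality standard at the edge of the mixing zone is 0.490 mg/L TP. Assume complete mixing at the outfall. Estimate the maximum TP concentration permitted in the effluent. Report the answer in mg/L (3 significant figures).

3.5 ML/d = 0.04051 m³/s.
Mass balance: 0.49·0.1465 = 0.04051·Cₑ + 0.106·0.12.
Cₑ = (0.07179 − 0.01272) / 0.04051 = 1.458 mg/L.

1.46 mg/L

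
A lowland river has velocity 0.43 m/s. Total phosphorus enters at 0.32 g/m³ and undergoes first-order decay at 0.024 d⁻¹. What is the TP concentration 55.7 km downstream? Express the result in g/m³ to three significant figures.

Travel time t = 55.7 km / 0.43 m/s = 5.57e+04/0.43 = 1.295e+05 s = 1.499 d.
First-order decay: C = 0.32·exp(−0.024·1.499) = 0.32·0.9647 = 0.3087 g/m³.

0.309 g/m³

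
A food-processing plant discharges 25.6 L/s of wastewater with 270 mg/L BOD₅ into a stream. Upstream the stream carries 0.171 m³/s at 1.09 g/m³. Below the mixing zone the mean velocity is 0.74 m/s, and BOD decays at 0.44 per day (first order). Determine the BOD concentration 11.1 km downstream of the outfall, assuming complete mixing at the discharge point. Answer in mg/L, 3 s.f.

25.6 L/s = 0.0256 m³/s.
After complete mixing, C₀ = (0.0256·270 + 0.171·1.09) / 0.1966 = 36.11 mg/L.
Travel time t = 1.11e+04 m / 0.74 m/s = 1.5e+04 s = 0.1736 d.
C = 36.11·exp(−0.44·0.1736) = 36.11·0.9265 = 33.45 mg/L.

33.5 mg/L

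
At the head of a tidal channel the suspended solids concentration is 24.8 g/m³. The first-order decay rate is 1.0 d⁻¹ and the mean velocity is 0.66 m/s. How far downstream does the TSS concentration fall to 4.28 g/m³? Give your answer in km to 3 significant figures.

From C = C₀·e^(−kt), t = ln(C₀/C)/k = ln(24.8/4.28)/1.0 = 1.757/1.0 = 1.757 d.
Distance = v·t = 0.66 m/s × 1.518e+05 s = 1.002e+05 m = 100.2 km.

100 km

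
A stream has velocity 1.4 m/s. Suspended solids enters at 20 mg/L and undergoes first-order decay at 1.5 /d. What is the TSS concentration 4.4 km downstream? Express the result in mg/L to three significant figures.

18.9 mg/L

Travel time t = 4.4 km / 1.4 m/s = 4400/1.4 = 3143 s = 0.03638 d.
First-order decay: C = 20·exp(−1.5·0.03638) = 20·0.9469 = 18.94 mg/L.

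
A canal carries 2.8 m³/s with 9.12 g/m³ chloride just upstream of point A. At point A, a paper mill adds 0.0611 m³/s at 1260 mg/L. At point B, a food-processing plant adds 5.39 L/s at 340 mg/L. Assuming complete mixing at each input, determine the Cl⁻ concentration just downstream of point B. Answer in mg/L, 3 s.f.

36.4 mg/L

After input A: C = (2.8·9.12 + 0.0611·1260) / 2.861 = 35.83 mg/L.
5.39 L/s = 0.00539 m³/s.
After input B: C = (2.861·35.83 + 0.00539·340) / 2.866 = 36.41 mg/L.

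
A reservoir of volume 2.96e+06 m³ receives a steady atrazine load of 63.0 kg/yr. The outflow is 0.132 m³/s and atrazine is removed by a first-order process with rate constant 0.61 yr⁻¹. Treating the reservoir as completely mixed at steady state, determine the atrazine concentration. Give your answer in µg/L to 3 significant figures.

Outflow Q = 0.132 m³/s × 3.156e+07 s/yr = 4.166e+06 m³/yr.
Steady-state CSTR mass balance: W = Q·C + k·V·C, so C = W/(Q + kV).
Q + kV = 4.166e+06 + 0.61·2.96e+06 = 5.971e+06 m³/yr.
C = 63.0/5.971e+06 = 1.055e-05 kg/m³ = 0.01055 mg/L = 10.55 µg/L.

10.6 µg/L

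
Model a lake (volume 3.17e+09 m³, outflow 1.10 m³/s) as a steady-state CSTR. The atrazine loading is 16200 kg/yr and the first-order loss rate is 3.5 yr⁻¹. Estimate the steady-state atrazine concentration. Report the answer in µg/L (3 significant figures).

Outflow Q = 1.10 m³/s × 3.156e+07 s/yr = 3.471e+07 m³/yr.
Steady-state CSTR mass balance: W = Q·C + k·V·C, so C = W/(Q + kV).
Q + kV = 3.471e+07 + 3.5·3.17e+09 = 1.113e+10 m³/yr.
C = 16200/1.113e+10 = 1.456e-06 kg/m³ = 0.001456 mg/L = 1.456 µg/L.

1.46 µg/L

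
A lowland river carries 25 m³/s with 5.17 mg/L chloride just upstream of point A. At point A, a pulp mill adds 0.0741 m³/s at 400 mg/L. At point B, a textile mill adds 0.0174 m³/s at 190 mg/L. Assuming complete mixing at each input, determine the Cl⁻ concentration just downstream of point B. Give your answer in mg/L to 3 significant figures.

After input A: C = (25·5.17 + 0.0741·400) / 25.07 = 6.337 mg/L.
After input B: C = (25.07·6.337 + 0.0174·190) / 25.09 = 6.464 mg/L.

6.46 mg/L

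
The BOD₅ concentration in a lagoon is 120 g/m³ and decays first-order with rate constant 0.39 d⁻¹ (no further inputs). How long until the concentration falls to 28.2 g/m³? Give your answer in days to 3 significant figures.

3.71 d

t = ln(C₀/C)/k = ln(120/28.2)/0.39 = 1.448/0.39 = 3.713 d.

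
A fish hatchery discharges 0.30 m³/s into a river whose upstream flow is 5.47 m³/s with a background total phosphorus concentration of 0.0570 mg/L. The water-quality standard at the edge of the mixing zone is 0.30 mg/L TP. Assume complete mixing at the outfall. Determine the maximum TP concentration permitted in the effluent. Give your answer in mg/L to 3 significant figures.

Mass balance: 0.3·5.77 = 0.3·Cₑ + 5.47·0.057.
Cₑ = (1.731 − 0.3118) / 0.3 = 4.731 mg/L.

4.73 mg/L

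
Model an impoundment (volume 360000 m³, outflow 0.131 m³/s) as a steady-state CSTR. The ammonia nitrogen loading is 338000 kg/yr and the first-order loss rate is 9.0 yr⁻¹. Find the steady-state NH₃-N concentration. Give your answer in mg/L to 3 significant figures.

45.8 mg/L

Outflow Q = 0.131 m³/s × 3.156e+07 s/yr = 4.134e+06 m³/yr.
Steady-state CSTR mass balance: W = Q·C + k·V·C, so C = W/(Q + kV).
Q + kV = 4.134e+06 + 9.0·360000 = 7.374e+06 m³/yr.
C = 338000/7.374e+06 = 0.04584 kg/m³ = 45.84 mg/L.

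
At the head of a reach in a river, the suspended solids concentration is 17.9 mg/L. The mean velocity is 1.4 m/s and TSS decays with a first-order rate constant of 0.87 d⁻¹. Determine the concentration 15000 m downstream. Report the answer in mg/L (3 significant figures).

16.1 mg/L

Travel time t = 15000 m / 1.4 m/s = 1.5e+04/1.4 = 1.071e+04 s = 0.124 d.
First-order decay: C = 17.9·exp(−0.87·0.124) = 17.9·0.8977 = 16.07 mg/L.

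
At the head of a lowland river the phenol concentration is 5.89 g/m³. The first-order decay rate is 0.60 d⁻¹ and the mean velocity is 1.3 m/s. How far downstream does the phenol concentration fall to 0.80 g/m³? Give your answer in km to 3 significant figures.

From C = C₀·e^(−kt), t = ln(C₀/C)/k = ln(5.89/0.80)/0.60 = 1.996/0.60 = 3.327 d.
Distance = v·t = 1.3 m/s × 2.875e+05 s = 3.737e+05 m = 373.7 km.

374 km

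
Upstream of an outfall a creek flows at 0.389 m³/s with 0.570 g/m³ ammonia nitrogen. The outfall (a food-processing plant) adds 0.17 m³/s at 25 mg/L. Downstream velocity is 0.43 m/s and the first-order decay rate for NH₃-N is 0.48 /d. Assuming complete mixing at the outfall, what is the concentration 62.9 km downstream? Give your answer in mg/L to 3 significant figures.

3.55 mg/L

After complete mixing, C₀ = (0.17·25 + 0.389·0.57) / 0.559 = 8 mg/L.
Travel time t = 6.29e+04 m / 0.43 m/s = 1.463e+05 s = 1.693 d.
C = 8·exp(−0.48·1.693) = 8·0.4437 = 3.549 mg/L.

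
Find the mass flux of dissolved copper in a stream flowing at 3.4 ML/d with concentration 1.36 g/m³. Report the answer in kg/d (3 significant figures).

3.4 ML/d = 0.03935 m³/s.
Mass flux = Q·C = 0.03935 m³/s × 1.36 g/m³ = 0.05352 g/s.
= 0.05352 g/s × 86.4 = 4.624 kg/d.

4.62 kg/d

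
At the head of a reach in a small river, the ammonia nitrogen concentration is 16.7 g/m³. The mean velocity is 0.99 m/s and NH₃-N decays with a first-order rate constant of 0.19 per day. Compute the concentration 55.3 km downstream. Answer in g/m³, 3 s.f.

Travel time t = 55.3 km / 0.99 m/s = 5.53e+04/0.99 = 5.586e+04 s = 0.6465 d.
First-order decay: C = 16.7·exp(−0.19·0.6465) = 16.7·0.8844 = 14.77 g/m³.

14.8 g/m³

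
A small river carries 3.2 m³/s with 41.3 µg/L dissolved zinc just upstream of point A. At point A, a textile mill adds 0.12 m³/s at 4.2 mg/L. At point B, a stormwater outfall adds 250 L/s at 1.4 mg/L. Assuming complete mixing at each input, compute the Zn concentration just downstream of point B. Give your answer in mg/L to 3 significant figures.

41.3 µg/L = 0.0413 mg/L.
After input A: C = (3.2·0.0413 + 0.12·4.2) / 3.32 = 0.1916 mg/L.
250 L/s = 0.25 m³/s.
After input B: C = (3.32·0.1916 + 0.25·1.4) / 3.57 = 0.2762 mg/L.

0.276 mg/L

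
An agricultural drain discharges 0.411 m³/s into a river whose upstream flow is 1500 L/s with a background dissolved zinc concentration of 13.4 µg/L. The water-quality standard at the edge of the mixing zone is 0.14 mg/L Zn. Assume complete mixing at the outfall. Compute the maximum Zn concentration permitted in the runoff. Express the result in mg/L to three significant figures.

0.602 mg/L

1500 L/s = 1.5 m³/s.
13.4 µg/L = 0.0134 mg/L.
Mass balance: 0.14·1.911 = 0.411·Cₑ + 1.5·0.0134.
Cₑ = (0.2675 − 0.0201) / 0.411 = 0.602 mg/L.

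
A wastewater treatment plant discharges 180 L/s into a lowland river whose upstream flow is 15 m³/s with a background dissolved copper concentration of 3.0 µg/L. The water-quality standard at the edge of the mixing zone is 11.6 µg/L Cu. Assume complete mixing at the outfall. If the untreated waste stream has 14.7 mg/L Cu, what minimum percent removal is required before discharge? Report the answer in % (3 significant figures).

95.0 %

180 L/s = 0.18 m³/s.
3.0 µg/L = 0.003 mg/L.
11.6 µg/L = 0.0116 mg/L.
Mass balance: 0.0116·15.18 = 0.18·Cₑ + 15·0.003.
Cₑ = (0.1761 − 0.045) / 0.18 = 0.7283 mg/L.
Required removal = 1 − 0.7283/14.7 = 95.05 %.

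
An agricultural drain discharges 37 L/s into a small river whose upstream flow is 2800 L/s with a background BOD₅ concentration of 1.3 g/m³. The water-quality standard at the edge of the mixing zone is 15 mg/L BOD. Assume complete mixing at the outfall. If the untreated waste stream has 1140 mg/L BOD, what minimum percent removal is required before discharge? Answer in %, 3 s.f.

7.74 %

37 L/s = 0.037 m³/s.
2800 L/s = 2.8 m³/s.
Mass balance: 15·2.837 = 0.037·Cₑ + 2.8·1.3.
Cₑ = (42.55 − 3.64) / 0.037 = 1052 mg/L.
Required removal = 1 − 1052/1140 = 7.741 %.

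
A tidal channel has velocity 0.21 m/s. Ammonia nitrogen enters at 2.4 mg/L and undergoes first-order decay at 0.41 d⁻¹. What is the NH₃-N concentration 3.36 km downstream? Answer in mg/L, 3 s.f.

2.22 mg/L

Travel time t = 3.36 km / 0.21 m/s = 3360/0.21 = 1.6e+04 s = 0.1852 d.
First-order decay: C = 2.4·exp(−0.41·0.1852) = 2.4·0.9269 = 2.225 mg/L.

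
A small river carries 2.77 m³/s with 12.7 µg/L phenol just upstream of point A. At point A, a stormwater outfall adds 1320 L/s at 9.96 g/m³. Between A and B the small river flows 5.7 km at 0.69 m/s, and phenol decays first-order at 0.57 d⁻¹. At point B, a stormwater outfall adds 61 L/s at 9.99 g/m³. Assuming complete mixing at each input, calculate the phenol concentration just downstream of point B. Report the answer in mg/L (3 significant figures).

12.7 µg/L = 0.0127 mg/L.
1320 L/s = 1.32 m³/s.
After input A: C = (2.77·0.0127 + 1.32·9.96) / 4.09 = 3.223 mg/L.
Over the 5.7 km reach to input B (t = 8261 s = 0.09561 d), decay gives C = 3.223·exp(−0.57·0.09561) = 3.052 mg/L.
61 L/s = 0.061 m³/s.
After input B: C = (4.09·3.052 + 0.061·9.99) / 4.151 = 3.154 mg/L.

3.15 mg/L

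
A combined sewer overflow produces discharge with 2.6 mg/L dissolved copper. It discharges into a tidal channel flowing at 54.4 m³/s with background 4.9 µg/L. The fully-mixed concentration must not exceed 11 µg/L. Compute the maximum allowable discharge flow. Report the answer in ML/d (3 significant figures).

11.1 ML/d

4.9 µg/L = 0.0049 mg/L.
11 µg/L = 0.011 mg/L.
Mass balance at complete mixing: C_std·(Q_w + Q_r) = Q_w·C_e + Q_r·C_b.
Rearranging, Q_w = Q_r·(C_std − C_b)/(C_e − C_std) = 54.4·(0.011 − 0.0049) / (2.6 − 0.011) = 0.1282 m³/s.
= 11.07 ML/d.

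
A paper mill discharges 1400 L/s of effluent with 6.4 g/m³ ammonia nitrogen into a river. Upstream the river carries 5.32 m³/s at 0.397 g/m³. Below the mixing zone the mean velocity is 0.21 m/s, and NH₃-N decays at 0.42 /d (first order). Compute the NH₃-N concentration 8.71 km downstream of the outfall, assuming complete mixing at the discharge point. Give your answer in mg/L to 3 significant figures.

1400 L/s = 1.4 m³/s.
After complete mixing, C₀ = (1.4·6.4 + 5.32·0.397) / 6.72 = 1.648 mg/L.
Travel time t = 8710 m / 0.21 m/s = 4.148e+04 s = 0.48 d.
C = 1.648·exp(−0.42·0.48) = 1.648·0.8174 = 1.347 mg/L.

1.35 mg/L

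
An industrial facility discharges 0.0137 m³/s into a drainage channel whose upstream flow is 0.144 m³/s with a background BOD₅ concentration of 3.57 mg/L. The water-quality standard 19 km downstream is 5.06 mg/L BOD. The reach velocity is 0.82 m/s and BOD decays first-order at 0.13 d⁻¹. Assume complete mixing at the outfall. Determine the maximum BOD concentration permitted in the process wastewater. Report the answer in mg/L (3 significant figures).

22.8 mg/L

Travel time to the compliance point: t = 1.9e+04/0.82 = 2.317e+04 s = 0.2682 d; decay factor exp(−0.13·0.2682) = 0.9657.
So the concentration just after mixing may be at most 5.06/0.9657 = 5.24 mg/L.
Mass balance: 5.24·0.1577 = 0.0137·Cₑ + 0.144·3.57.
Cₑ = (0.8263 − 0.5141) / 0.0137 = 22.79 mg/L.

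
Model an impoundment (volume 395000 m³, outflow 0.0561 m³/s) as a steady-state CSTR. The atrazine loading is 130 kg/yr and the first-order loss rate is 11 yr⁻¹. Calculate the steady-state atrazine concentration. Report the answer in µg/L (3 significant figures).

21.3 µg/L

Outflow Q = 0.0561 m³/s × 3.156e+07 s/yr = 1.77e+06 m³/yr.
Steady-state CSTR mass balance: W = Q·C + k·V·C, so C = W/(Q + kV).
Q + kV = 1.77e+06 + 11·395000 = 6.115e+06 m³/yr.
C = 130/6.115e+06 = 2.126e-05 kg/m³ = 0.02126 mg/L = 21.26 µg/L.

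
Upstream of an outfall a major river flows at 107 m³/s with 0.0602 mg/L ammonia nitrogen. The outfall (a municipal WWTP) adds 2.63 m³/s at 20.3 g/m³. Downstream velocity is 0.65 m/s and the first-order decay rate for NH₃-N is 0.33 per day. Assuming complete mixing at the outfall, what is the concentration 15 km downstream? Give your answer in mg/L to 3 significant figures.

After complete mixing, C₀ = (2.63·20.3 + 107·0.0602) / 109.6 = 0.5457 mg/L.
Travel time t = 1.5e+04 m / 0.65 m/s = 2.308e+04 s = 0.2671 d.
C = 0.5457·exp(−0.33·0.2671) = 0.5457·0.9156 = 0.4997 mg/L.

0.500 mg/L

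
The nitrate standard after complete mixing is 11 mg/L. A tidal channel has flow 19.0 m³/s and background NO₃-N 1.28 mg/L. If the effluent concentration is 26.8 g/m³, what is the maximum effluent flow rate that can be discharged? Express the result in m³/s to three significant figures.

Mass balance at complete mixing: C_std·(Q_w + Q_r) = Q_w·C_e + Q_r·C_b.
Rearranging, Q_w = Q_r·(C_std − C_b)/(C_e − C_std) = 19.0·(11 − 1.28) / (26.8 − 11) = 11.69 m³/s.

11.7 m³/s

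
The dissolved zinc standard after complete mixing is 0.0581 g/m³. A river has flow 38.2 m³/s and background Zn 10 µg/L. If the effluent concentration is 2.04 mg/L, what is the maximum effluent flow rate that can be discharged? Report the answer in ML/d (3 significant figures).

10 µg/L = 0.01 mg/L.
Mass balance at complete mixing: C_std·(Q_w + Q_r) = Q_w·C_e + Q_r·C_b.
Rearranging, Q_w = Q_r·(C_std − C_b)/(C_e − C_std) = 38.2·(0.0581 − 0.01) / (2.04 − 0.0581) = 0.9271 m³/s.
= 80.1 ML/d.

80.1 ML/d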